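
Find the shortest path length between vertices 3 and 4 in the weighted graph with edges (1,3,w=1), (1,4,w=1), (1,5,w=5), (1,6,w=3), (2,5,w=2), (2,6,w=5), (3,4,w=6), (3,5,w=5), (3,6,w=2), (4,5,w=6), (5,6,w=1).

Step 1: Build adjacency list with weights:
  1: 3(w=1), 4(w=1), 5(w=5), 6(w=3)
  2: 5(w=2), 6(w=5)
  3: 1(w=1), 4(w=6), 5(w=5), 6(w=2)
  4: 1(w=1), 3(w=6), 5(w=6)
  5: 1(w=5), 2(w=2), 3(w=5), 4(w=6), 6(w=1)
  6: 1(w=3), 2(w=5), 3(w=2), 5(w=1)

Step 2: Apply Dijkstra's algorithm from vertex 3:
  Visit vertex 3 (distance=0)
    Update dist[1] = 1
    Update dist[4] = 6
    Update dist[5] = 5
    Update dist[6] = 2
  Visit vertex 1 (distance=1)
    Update dist[4] = 2
  Visit vertex 4 (distance=2)

Step 3: Shortest path: 3 -> 1 -> 4
Total weight: 1 + 1 = 2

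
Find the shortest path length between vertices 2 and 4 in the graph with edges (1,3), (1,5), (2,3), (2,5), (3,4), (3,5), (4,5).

Step 1: Build adjacency list:
  1: 3, 5
  2: 3, 5
  3: 1, 2, 4, 5
  4: 3, 5
  5: 1, 2, 3, 4

Step 2: BFS from vertex 2 to find shortest path to 4:
  vertex 3 reached at distance 1
  vertex 5 reached at distance 1
  vertex 1 reached at distance 2
  vertex 4 reached at distance 2

Step 3: Shortest path: 2 -> 3 -> 4
Path length: 2 edges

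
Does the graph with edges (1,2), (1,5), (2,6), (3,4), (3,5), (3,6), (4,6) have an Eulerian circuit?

Step 1: Find the degree of each vertex:
  deg(1) = 2
  deg(2) = 2
  deg(3) = 3
  deg(4) = 2
  deg(5) = 2
  deg(6) = 3

Step 2: Count vertices with odd degree:
  Odd-degree vertices: 3, 6 (2 total)

Step 3: Apply Euler's theorem:
  - Eulerian circuit exists iff graph is connected and all vertices have even degree
  - Eulerian path exists iff graph is connected and has 0 or 2 odd-degree vertices

Graph is connected with exactly 2 odd-degree vertices (3, 6).
Eulerian path exists (starting and ending at the odd-degree vertices), but no Eulerian circuit.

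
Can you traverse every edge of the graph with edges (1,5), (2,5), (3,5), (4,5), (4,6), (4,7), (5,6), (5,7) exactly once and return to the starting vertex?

Step 1: Find the degree of each vertex:
  deg(1) = 1
  deg(2) = 1
  deg(3) = 1
  deg(4) = 3
  deg(5) = 6
  deg(6) = 2
  deg(7) = 2

Step 2: Count vertices with odd degree:
  Odd-degree vertices: 1, 2, 3, 4 (4 total)

Step 3: Apply Euler's theorem:
  - Eulerian circuit exists iff graph is connected and all vertices have even degree
  - Eulerian path exists iff graph is connected and has 0 or 2 odd-degree vertices

Graph has 4 odd-degree vertices (need 0 or 2).
Neither Eulerian path nor Eulerian circuit exists.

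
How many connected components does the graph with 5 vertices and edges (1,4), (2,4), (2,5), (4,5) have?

Step 1: Build adjacency list from edges:
  1: 4
  2: 4, 5
  3: (none)
  4: 1, 2, 5
  5: 2, 4

Step 2: Run BFS/DFS from vertex 1:
  Visited: {1, 4, 2, 5}
  Reached 4 of 5 vertices

Step 3: Only 4 of 5 vertices reached. Graph is disconnected.
Connected components: {1, 2, 4, 5}, {3}
Number of connected components: 2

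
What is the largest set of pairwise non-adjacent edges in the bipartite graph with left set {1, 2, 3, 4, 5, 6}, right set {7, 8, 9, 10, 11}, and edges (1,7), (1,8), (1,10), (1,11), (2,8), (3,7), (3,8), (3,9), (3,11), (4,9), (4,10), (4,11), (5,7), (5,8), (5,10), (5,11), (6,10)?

Step 1: List the neighbors of each left vertex:
  1: 7, 8, 10, 11
  2: 8
  3: 7, 8, 9, 11
  4: 9, 10, 11
  5: 7, 8, 10, 11
  6: 10

Step 2: Greedily match left vertices, then look for augmenting paths:
  Match 1 -- 7
  Match 2 -- 8
  Match 3 -- 9
  Match 4 -- 10
  Match 5 -- 11
  No augmenting path remains.

Step 3: Verify this is maximum:
  Matching size 5 = min(|L|, |R|) = min(6, 5), which is an upper bound, so this matching is maximum.

Maximum matching: {(1,7), (2,8), (3,9), (4,10), (5,11)}
Size: 5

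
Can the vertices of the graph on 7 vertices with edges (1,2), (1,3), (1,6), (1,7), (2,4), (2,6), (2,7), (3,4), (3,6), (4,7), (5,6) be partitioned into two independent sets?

Step 1: Attempt 2-coloring using BFS:
  Start at vertex 1, assign color 0
  Color vertex 2 with color 1 (neighbor of 1)
  Color vertex 3 with color 1 (neighbor of 1)
  Color vertex 6 with color 1 (neighbor of 1)
  Color vertex 7 with color 1 (neighbor of 1)
  Color vertex 4 with color 0 (neighbor of 2)

Step 2: Conflict found! Vertices 2 and 6 are adjacent but have the same color.
This means the graph contains an odd cycle.

The graph is NOT bipartite.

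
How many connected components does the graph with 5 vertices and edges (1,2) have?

Step 1: Build adjacency list from edges:
  1: 2
  2: 1
  3: (none)
  4: (none)
  5: (none)

Step 2: Run BFS/DFS from vertex 1:
  Visited: {1, 2}
  Reached 2 of 5 vertices

Step 3: Only 2 of 5 vertices reached. Graph is disconnected.
Connected components: {1, 2}, {3}, {4}, {5}
Number of connected components: 4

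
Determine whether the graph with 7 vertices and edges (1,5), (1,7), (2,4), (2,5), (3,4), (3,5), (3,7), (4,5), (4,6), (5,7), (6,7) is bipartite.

Step 1: Attempt 2-coloring using BFS:
  Start at vertex 1, assign color 0
  Color vertex 5 with color 1 (neighbor of 1)
  Color vertex 7 with color 1 (neighbor of 1)
  Color vertex 2 with color 0 (neighbor of 5)
  Color vertex 3 with color 0 (neighbor of 5)
  Color vertex 4 with color 0 (neighbor of 5)

Step 2: Conflict found! Vertices 5 and 7 are adjacent but have the same color.
This means the graph contains an odd cycle.

The graph is NOT bipartite.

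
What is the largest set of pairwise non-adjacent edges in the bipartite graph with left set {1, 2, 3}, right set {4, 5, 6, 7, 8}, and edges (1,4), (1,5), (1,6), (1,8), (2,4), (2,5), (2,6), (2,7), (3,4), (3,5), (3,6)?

Step 1: List the neighbors of each left vertex:
  1: 4, 5, 6, 8
  2: 4, 5, 6, 7
  3: 4, 5, 6

Step 2: Greedily match left vertices, then look for augmenting paths:
  Match 1 -- 4
  Match 2 -- 5
  Match 3 -- 6
  No augmenting path remains.

Step 3: Verify this is maximum:
  Matching size 3 = min(|L|, |R|) = min(3, 5), which is an upper bound, so this matching is maximum.

Maximum matching: {(1,4), (2,5), (3,6)}
Size: 3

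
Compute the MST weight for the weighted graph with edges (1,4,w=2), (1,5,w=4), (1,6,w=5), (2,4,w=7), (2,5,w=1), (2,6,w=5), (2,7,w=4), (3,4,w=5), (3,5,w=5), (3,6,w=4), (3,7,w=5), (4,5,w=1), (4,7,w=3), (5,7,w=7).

Apply Kruskal's algorithm (sort edges by weight, add if no cycle):

Sorted edges by weight:
  (2,5) w=1
  (4,5) w=1
  (1,4) w=2
  (4,7) w=3
  (1,5) w=4
  (2,7) w=4
  (3,6) w=4
  (1,6) w=5
  (2,6) w=5
  (3,5) w=5
  (3,4) w=5
  (3,7) w=5
  (2,4) w=7
  (5,7) w=7

Add edge (2,5) w=1 -- no cycle. Running total: 1
Add edge (4,5) w=1 -- no cycle. Running total: 2
Add edge (1,4) w=2 -- no cycle. Running total: 4
Add edge (4,7) w=3 -- no cycle. Running total: 7
Skip edge (1,5) w=4 -- would create cycle
Skip edge (2,7) w=4 -- would create cycle
Add edge (3,6) w=4 -- no cycle. Running total: 11
Add edge (1,6) w=5 -- no cycle. Running total: 16

MST edges: (2,5,w=1), (4,5,w=1), (1,4,w=2), (4,7,w=3), (3,6,w=4), (1,6,w=5)
Total MST weight: 1 + 1 + 2 + 3 + 4 + 5 = 16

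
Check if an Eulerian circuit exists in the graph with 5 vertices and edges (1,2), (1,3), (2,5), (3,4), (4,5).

Step 1: Find the degree of each vertex:
  deg(1) = 2
  deg(2) = 2
  deg(3) = 2
  deg(4) = 2
  deg(5) = 2

Step 2: Count vertices with odd degree:
  All vertices have even degree (0 odd-degree vertices)

Step 3: Apply Euler's theorem:
  - Eulerian circuit exists iff graph is connected and all vertices have even degree
  - Eulerian path exists iff graph is connected and has 0 or 2 odd-degree vertices

Graph is connected with 0 odd-degree vertices.
Both Eulerian circuit and Eulerian path exist.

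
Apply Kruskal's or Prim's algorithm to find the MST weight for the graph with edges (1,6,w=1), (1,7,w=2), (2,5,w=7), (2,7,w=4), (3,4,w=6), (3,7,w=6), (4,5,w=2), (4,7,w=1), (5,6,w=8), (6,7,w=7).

Apply Kruskal's algorithm (sort edges by weight, add if no cycle):

Sorted edges by weight:
  (1,6) w=1
  (4,7) w=1
  (1,7) w=2
  (4,5) w=2
  (2,7) w=4
  (3,7) w=6
  (3,4) w=6
  (2,5) w=7
  (6,7) w=7
  (5,6) w=8

Add edge (1,6) w=1 -- no cycle. Running total: 1
Add edge (4,7) w=1 -- no cycle. Running total: 2
Add edge (1,7) w=2 -- no cycle. Running total: 4
Add edge (4,5) w=2 -- no cycle. Running total: 6
Add edge (2,7) w=4 -- no cycle. Running total: 10
Add edge (3,7) w=6 -- no cycle. Running total: 16

MST edges: (1,6,w=1), (4,7,w=1), (1,7,w=2), (4,5,w=2), (2,7,w=4), (3,7,w=6)
Total MST weight: 1 + 1 + 2 + 2 + 4 + 6 = 16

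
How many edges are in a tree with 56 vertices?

A tree on n vertices always has exactly n - 1 edges.
For n = 56: edges = 56 - 1 = 55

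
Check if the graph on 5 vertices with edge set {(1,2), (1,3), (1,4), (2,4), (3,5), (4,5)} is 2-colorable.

Step 1: Attempt 2-coloring using BFS:
  Start at vertex 1, assign color 0
  Color vertex 2 with color 1 (neighbor of 1)
  Color vertex 3 with color 1 (neighbor of 1)
  Color vertex 4 with color 1 (neighbor of 1)

Step 2: Conflict found! Vertices 2 and 4 are adjacent but have the same color.
This means the graph contains an odd cycle.

The graph is NOT bipartite.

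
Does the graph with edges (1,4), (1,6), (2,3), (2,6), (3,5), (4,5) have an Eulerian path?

Step 1: Find the degree of each vertex:
  deg(1) = 2
  deg(2) = 2
  deg(3) = 2
  deg(4) = 2
  deg(5) = 2
  deg(6) = 2

Step 2: Count vertices with odd degree:
  All vertices have even degree (0 odd-degree vertices)

Step 3: Apply Euler's theorem:
  - Eulerian circuit exists iff graph is connected and all vertices have even degree
  - Eulerian path exists iff graph is connected and has 0 or 2 odd-degree vertices

Graph is connected with 0 odd-degree vertices.
Both Eulerian circuit and Eulerian path exist.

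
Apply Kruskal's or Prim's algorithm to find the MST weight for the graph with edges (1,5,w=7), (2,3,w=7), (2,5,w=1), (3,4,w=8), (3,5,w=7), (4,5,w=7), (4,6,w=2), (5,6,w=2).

Apply Kruskal's algorithm (sort edges by weight, add if no cycle):

Sorted edges by weight:
  (2,5) w=1
  (4,6) w=2
  (5,6) w=2
  (1,5) w=7
  (2,3) w=7
  (3,5) w=7
  (4,5) w=7
  (3,4) w=8

Add edge (2,5) w=1 -- no cycle. Running total: 1
Add edge (4,6) w=2 -- no cycle. Running total: 3
Add edge (5,6) w=2 -- no cycle. Running total: 5
Add edge (1,5) w=7 -- no cycle. Running total: 12
Add edge (2,3) w=7 -- no cycle. Running total: 19

MST edges: (2,5,w=1), (4,6,w=2), (5,6,w=2), (1,5,w=7), (2,3,w=7)
Total MST weight: 1 + 2 + 2 + 7 + 7 = 19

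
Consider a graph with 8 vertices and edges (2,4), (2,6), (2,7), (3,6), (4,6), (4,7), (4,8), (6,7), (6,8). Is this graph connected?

Step 1: Build adjacency list from edges:
  1: (none)
  2: 4, 6, 7
  3: 6
  4: 2, 6, 7, 8
  5: (none)
  6: 2, 3, 4, 7, 8
  7: 2, 4, 6
  8: 4, 6

Step 2: Run BFS/DFS from vertex 1:
  Visited: {1}
  Reached 1 of 8 vertices

Step 3: Only 1 of 8 vertices reached. Graph is disconnected.
Connected components: {1}, {2, 3, 4, 6, 7, 8}, {5}
Answer: No, the graph is not connected (3 components).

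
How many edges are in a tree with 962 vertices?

A tree on n vertices always has exactly n - 1 edges.
For n = 962: edges = 962 - 1 = 961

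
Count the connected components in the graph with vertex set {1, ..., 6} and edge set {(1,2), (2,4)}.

Step 1: Build adjacency list from edges:
  1: 2
  2: 1, 4
  3: (none)
  4: 2
  5: (none)
  6: (none)

Step 2: Run BFS/DFS from vertex 1:
  Visited: {1, 2, 4}
  Reached 3 of 6 vertices

Step 3: Only 3 of 6 vertices reached. Graph is disconnected.
Connected components: {1, 2, 4}, {3}, {5}, {6}
Number of connected components: 4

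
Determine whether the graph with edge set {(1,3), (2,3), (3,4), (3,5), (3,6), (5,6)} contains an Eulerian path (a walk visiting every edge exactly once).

Step 1: Find the degree of each vertex:
  deg(1) = 1
  deg(2) = 1
  deg(3) = 5
  deg(4) = 1
  deg(5) = 2
  deg(6) = 2

Step 2: Count vertices with odd degree:
  Odd-degree vertices: 1, 2, 3, 4 (4 total)

Step 3: Apply Euler's theorem:
  - Eulerian circuit exists iff graph is connected and all vertices have even degree
  - Eulerian path exists iff graph is connected and has 0 or 2 odd-degree vertices

Graph has 4 odd-degree vertices (need 0 or 2).
Neither Eulerian path nor Eulerian circuit exists.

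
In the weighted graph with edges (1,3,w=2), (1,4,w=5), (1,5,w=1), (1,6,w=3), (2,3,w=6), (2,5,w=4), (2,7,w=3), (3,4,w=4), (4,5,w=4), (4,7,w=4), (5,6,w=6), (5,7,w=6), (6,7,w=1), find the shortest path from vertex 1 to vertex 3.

Step 1: Build adjacency list with weights:
  1: 3(w=2), 4(w=5), 5(w=1), 6(w=3)
  2: 3(w=6), 5(w=4), 7(w=3)
  3: 1(w=2), 2(w=6), 4(w=4)
  4: 1(w=5), 3(w=4), 5(w=4), 7(w=4)
  5: 1(w=1), 2(w=4), 4(w=4), 6(w=6), 7(w=6)
  6: 1(w=3), 5(w=6), 7(w=1)
  7: 2(w=3), 4(w=4), 5(w=6), 6(w=1)

Step 2: Apply Dijkstra's algorithm from vertex 1:
  Visit vertex 1 (distance=0)
    Update dist[3] = 2
    Update dist[4] = 5
    Update dist[5] = 1
    Update dist[6] = 3
  Visit vertex 5 (distance=1)
    Update dist[2] = 5
    Update dist[7] = 7
  Visit vertex 3 (distance=2)

Step 3: Shortest path: 1 -> 3
Total weight: 2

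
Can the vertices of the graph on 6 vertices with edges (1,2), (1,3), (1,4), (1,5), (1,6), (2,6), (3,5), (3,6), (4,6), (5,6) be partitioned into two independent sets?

Step 1: Attempt 2-coloring using BFS:
  Start at vertex 1, assign color 0
  Color vertex 2 with color 1 (neighbor of 1)
  Color vertex 3 with color 1 (neighbor of 1)
  Color vertex 4 with color 1 (neighbor of 1)
  Color vertex 5 with color 1 (neighbor of 1)
  Color vertex 6 with color 1 (neighbor of 1)

Step 2: Conflict found! Vertices 2 and 6 are adjacent but have the same color.
This means the graph contains an odd cycle.

The graph is NOT bipartite.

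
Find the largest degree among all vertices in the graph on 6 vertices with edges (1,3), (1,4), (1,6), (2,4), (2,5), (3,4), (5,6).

Step 1: Count edges incident to each vertex:
  deg(1) = 3 (neighbors: 3, 4, 6)
  deg(2) = 2 (neighbors: 4, 5)
  deg(3) = 2 (neighbors: 1, 4)
  deg(4) = 3 (neighbors: 1, 2, 3)
  deg(5) = 2 (neighbors: 2, 6)
  deg(6) = 2 (neighbors: 1, 5)

Step 2: Find maximum:
  max(3, 2, 2, 3, 2, 2) = 3 (vertex 1)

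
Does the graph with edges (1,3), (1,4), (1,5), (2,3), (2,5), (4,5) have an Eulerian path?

Step 1: Find the degree of each vertex:
  deg(1) = 3
  deg(2) = 2
  deg(3) = 2
  deg(4) = 2
  deg(5) = 3

Step 2: Count vertices with odd degree:
  Odd-degree vertices: 1, 5 (2 total)

Step 3: Apply Euler's theorem:
  - Eulerian circuit exists iff graph is connected and all vertices have even degree
  - Eulerian path exists iff graph is connected and has 0 or 2 odd-degree vertices

Graph is connected with exactly 2 odd-degree vertices (1, 5).
Eulerian path exists (starting and ending at the odd-degree vertices), but no Eulerian circuit.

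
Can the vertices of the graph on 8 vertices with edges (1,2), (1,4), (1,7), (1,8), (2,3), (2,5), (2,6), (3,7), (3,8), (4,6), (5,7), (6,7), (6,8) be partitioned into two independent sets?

Step 1: Attempt 2-coloring using BFS:
  Start at vertex 1, assign color 0
  Color vertex 2 with color 1 (neighbor of 1)
  Color vertex 4 with color 1 (neighbor of 1)
  Color vertex 7 with color 1 (neighbor of 1)
  Color vertex 8 with color 1 (neighbor of 1)
  Color vertex 3 with color 0 (neighbor of 2)
  Color vertex 5 with color 0 (neighbor of 2)
  Color vertex 6 with color 0 (neighbor of 2)

Step 2: 2-coloring succeeded. No conflicts found.
  Set A (color 0): {1, 3, 5, 6}
  Set B (color 1): {2, 4, 7, 8}

The graph is bipartite with partition {1, 3, 5, 6}, {2, 4, 7, 8}.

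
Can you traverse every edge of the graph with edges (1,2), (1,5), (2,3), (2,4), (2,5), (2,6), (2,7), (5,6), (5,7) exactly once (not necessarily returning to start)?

Step 1: Find the degree of each vertex:
  deg(1) = 2
  deg(2) = 6
  deg(3) = 1
  deg(4) = 1
  deg(5) = 4
  deg(6) = 2
  deg(7) = 2

Step 2: Count vertices with odd degree:
  Odd-degree vertices: 3, 4 (2 total)

Step 3: Apply Euler's theorem:
  - Eulerian circuit exists iff graph is connected and all vertices have even degree
  - Eulerian path exists iff graph is connected and has 0 or 2 odd-degree vertices

Graph is connected with exactly 2 odd-degree vertices (3, 4).
Eulerian path exists (starting and ending at the odd-degree vertices), but no Eulerian circuit.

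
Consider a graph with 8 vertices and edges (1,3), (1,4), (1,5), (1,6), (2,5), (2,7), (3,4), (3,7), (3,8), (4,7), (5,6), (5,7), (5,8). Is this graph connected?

Step 1: Build adjacency list from edges:
  1: 3, 4, 5, 6
  2: 5, 7
  3: 1, 4, 7, 8
  4: 1, 3, 7
  5: 1, 2, 6, 7, 8
  6: 1, 5
  7: 2, 3, 4, 5
  8: 3, 5

Step 2: Run BFS/DFS from vertex 1:
  Visited: {1, 3, 4, 5, 6, 7, 8, 2}
  Reached 8 of 8 vertices

Step 3: All 8 vertices reached from vertex 1, so the graph is connected.
Answer: Yes, the graph is connected.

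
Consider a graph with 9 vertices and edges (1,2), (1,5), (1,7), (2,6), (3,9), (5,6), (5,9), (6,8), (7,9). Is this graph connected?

Step 1: Build adjacency list from edges:
  1: 2, 5, 7
  2: 1, 6
  3: 9
  4: (none)
  5: 1, 6, 9
  6: 2, 5, 8
  7: 1, 9
  8: 6
  9: 3, 5, 7

Step 2: Run BFS/DFS from vertex 1:
  Visited: {1, 2, 5, 7, 6, 9, 8, 3}
  Reached 8 of 9 vertices

Step 3: Only 8 of 9 vertices reached. Graph is disconnected.
Connected components: {1, 2, 3, 5, 6, 7, 8, 9}, {4}
Answer: No, the graph is not connected (2 components).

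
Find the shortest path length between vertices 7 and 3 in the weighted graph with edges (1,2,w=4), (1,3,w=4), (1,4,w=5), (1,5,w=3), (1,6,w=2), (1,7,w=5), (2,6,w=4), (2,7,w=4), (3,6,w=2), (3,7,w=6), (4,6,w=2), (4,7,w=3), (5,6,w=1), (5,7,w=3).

Step 1: Build adjacency list with weights:
  1: 2(w=4), 3(w=4), 4(w=5), 5(w=3), 6(w=2), 7(w=5)
  2: 1(w=4), 6(w=4), 7(w=4)
  3: 1(w=4), 6(w=2), 7(w=6)
  4: 1(w=5), 6(w=2), 7(w=3)
  5: 1(w=3), 6(w=1), 7(w=3)
  6: 1(w=2), 2(w=4), 3(w=2), 4(w=2), 5(w=1)
  7: 1(w=5), 2(w=4), 3(w=6), 4(w=3), 5(w=3)

Step 2: Apply Dijkstra's algorithm from vertex 7:
  Visit vertex 7 (distance=0)
    Update dist[1] = 5
    Update dist[2] = 4
    Update dist[3] = 6
    Update dist[4] = 3
    Update dist[5] = 3
  Visit vertex 4 (distance=3)
    Update dist[6] = 5
  Visit vertex 5 (distance=3)
    Update dist[6] = 4
  Visit vertex 2 (distance=4)
  Visit vertex 6 (distance=4)
  Visit vertex 1 (distance=5)
  Visit vertex 3 (distance=6)

Step 3: Shortest path: 7 -> 3
Total weight: 6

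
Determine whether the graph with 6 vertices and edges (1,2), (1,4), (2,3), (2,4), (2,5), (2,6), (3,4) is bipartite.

Step 1: Attempt 2-coloring using BFS:
  Start at vertex 1, assign color 0
  Color vertex 2 with color 1 (neighbor of 1)
  Color vertex 4 with color 1 (neighbor of 1)
  Color vertex 3 with color 0 (neighbor of 2)

Step 2: Conflict found! Vertices 2 and 4 are adjacent but have the same color.
This means the graph contains an odd cycle.

The graph is NOT bipartite.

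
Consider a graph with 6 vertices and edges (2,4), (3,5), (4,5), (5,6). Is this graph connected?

Step 1: Build adjacency list from edges:
  1: (none)
  2: 4
  3: 5
  4: 2, 5
  5: 3, 4, 6
  6: 5

Step 2: Run BFS/DFS from vertex 1:
  Visited: {1}
  Reached 1 of 6 vertices

Step 3: Only 1 of 6 vertices reached. Graph is disconnected.
Connected components: {1}, {2, 3, 4, 5, 6}
Answer: No, the graph is not connected (2 components).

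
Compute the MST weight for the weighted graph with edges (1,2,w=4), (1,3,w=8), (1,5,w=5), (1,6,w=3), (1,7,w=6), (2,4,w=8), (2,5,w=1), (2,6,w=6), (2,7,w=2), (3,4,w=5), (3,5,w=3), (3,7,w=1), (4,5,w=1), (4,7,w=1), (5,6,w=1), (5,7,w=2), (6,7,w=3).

Apply Kruskal's algorithm (sort edges by weight, add if no cycle):

Sorted edges by weight:
  (2,5) w=1
  (3,7) w=1
  (4,7) w=1
  (4,5) w=1
  (5,6) w=1
  (2,7) w=2
  (5,7) w=2
  (1,6) w=3
  (3,5) w=3
  (6,7) w=3
  (1,2) w=4
  (1,5) w=5
  (3,4) w=5
  (1,7) w=6
  (2,6) w=6
  (1,3) w=8
  (2,4) w=8

Add edge (2,5) w=1 -- no cycle. Running total: 1
Add edge (3,7) w=1 -- no cycle. Running total: 2
Add edge (4,7) w=1 -- no cycle. Running total: 3
Add edge (4,5) w=1 -- no cycle. Running total: 4
Add edge (5,6) w=1 -- no cycle. Running total: 5
Skip edge (2,7) w=2 -- would create cycle
Skip edge (5,7) w=2 -- would create cycle
Add edge (1,6) w=3 -- no cycle. Running total: 8

MST edges: (2,5,w=1), (3,7,w=1), (4,7,w=1), (4,5,w=1), (5,6,w=1), (1,6,w=3)
Total MST weight: 1 + 1 + 1 + 1 + 1 + 3 = 8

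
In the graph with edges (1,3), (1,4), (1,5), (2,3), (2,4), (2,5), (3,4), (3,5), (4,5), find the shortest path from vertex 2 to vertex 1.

Step 1: Build adjacency list:
  1: 3, 4, 5
  2: 3, 4, 5
  3: 1, 2, 4, 5
  4: 1, 2, 3, 5
  5: 1, 2, 3, 4

Step 2: BFS from vertex 2 to find shortest path to 1:
  vertex 3 reached at distance 1
  vertex 4 reached at distance 1
  vertex 5 reached at distance 1
  vertex 1 reached at distance 2

Step 3: Shortest path: 2 -> 5 -> 1
Path length: 2 edges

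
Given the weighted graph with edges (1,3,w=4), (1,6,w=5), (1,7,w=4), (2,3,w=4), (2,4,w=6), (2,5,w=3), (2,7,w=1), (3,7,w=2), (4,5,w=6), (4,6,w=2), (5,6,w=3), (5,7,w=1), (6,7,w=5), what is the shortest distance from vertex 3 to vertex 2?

Step 1: Build adjacency list with weights:
  1: 3(w=4), 6(w=5), 7(w=4)
  2: 3(w=4), 4(w=6), 5(w=3), 7(w=1)
  3: 1(w=4), 2(w=4), 7(w=2)
  4: 2(w=6), 5(w=6), 6(w=2)
  5: 2(w=3), 4(w=6), 6(w=3), 7(w=1)
  6: 1(w=5), 4(w=2), 5(w=3), 7(w=5)
  7: 1(w=4), 2(w=1), 3(w=2), 5(w=1), 6(w=5)

Step 2: Apply Dijkstra's algorithm from vertex 3:
  Visit vertex 3 (distance=0)
    Update dist[1] = 4
    Update dist[2] = 4
    Update dist[7] = 2
  Visit vertex 7 (distance=2)
    Update dist[2] = 3
    Update dist[5] = 3
    Update dist[6] = 7
  Visit vertex 2 (distance=3)
    Update dist[4] = 9

Step 3: Shortest path: 3 -> 7 -> 2
Total weight: 2 + 1 = 3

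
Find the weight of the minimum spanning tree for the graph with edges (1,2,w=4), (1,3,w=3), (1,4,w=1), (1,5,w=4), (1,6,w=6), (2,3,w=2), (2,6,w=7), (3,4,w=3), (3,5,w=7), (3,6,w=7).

Apply Kruskal's algorithm (sort edges by weight, add if no cycle):

Sorted edges by weight:
  (1,4) w=1
  (2,3) w=2
  (1,3) w=3
  (3,4) w=3
  (1,2) w=4
  (1,5) w=4
  (1,6) w=6
  (2,6) w=7
  (3,5) w=7
  (3,6) w=7

Add edge (1,4) w=1 -- no cycle. Running total: 1
Add edge (2,3) w=2 -- no cycle. Running total: 3
Add edge (1,3) w=3 -- no cycle. Running total: 6
Skip edge (3,4) w=3 -- would create cycle
Skip edge (1,2) w=4 -- would create cycle
Add edge (1,5) w=4 -- no cycle. Running total: 10
Add edge (1,6) w=6 -- no cycle. Running total: 16

MST edges: (1,4,w=1), (2,3,w=2), (1,3,w=3), (1,5,w=4), (1,6,w=6)
Total MST weight: 1 + 2 + 3 + 4 + 6 = 16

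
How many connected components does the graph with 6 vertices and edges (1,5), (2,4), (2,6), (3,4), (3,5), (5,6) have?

Step 1: Build adjacency list from edges:
  1: 5
  2: 4, 6
  3: 4, 5
  4: 2, 3
  5: 1, 3, 6
  6: 2, 5

Step 2: Run BFS/DFS from vertex 1:
  Visited: {1, 5, 3, 6, 4, 2}
  Reached 6 of 6 vertices

Step 3: All 6 vertices reached from vertex 1, so the graph is connected.
Number of connected components: 1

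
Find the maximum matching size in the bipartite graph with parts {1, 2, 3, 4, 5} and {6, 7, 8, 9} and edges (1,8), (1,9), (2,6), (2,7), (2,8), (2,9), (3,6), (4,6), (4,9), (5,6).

Step 1: List the neighbors of each left vertex:
  1: 8, 9
  2: 6, 7, 8, 9
  3: 6
  4: 6, 9
  5: 6

Step 2: Greedily match left vertices, then look for augmenting paths:
  Match 1 -- 8
  Match 2 -- 7
  Match 3 -- 6
  Match 4 -- 9
  No augmenting path remains.

Step 3: Verify this is maximum:
  Matching size 4 = min(|L|, |R|) = min(5, 4), which is an upper bound, so this matching is maximum.

Maximum matching: {(1,8), (2,7), (3,6), (4,9)}
Size: 4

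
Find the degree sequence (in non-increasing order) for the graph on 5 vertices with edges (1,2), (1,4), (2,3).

Step 1: Count edges incident to each vertex:
  deg(1) = 2 (neighbors: 2, 4)
  deg(2) = 2 (neighbors: 1, 3)
  deg(3) = 1 (neighbors: 2)
  deg(4) = 1 (neighbors: 1)
  deg(5) = 0 (neighbors: none)

Step 2: Sort degrees in non-increasing order:
  Degrees: [2, 2, 1, 1, 0] -> sorted: [2, 2, 1, 1, 0]

Degree sequence: [2, 2, 1, 1, 0]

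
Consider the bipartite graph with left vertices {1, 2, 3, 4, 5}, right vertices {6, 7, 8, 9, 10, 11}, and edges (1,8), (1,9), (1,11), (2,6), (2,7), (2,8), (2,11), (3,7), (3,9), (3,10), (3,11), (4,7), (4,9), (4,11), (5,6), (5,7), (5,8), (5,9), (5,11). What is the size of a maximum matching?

Step 1: List the neighbors of each left vertex:
  1: 8, 9, 11
  2: 6, 7, 8, 11
  3: 7, 9, 10, 11
  4: 7, 9, 11
  5: 6, 7, 8, 9, 11

Step 2: Greedily match left vertices, then look for augmenting paths:
  Match 1 -- 8
  Match 2 -- 6
  Match 3 -- 7
  Match 4 -- 9
  Match 5 -- 11
  No augmenting path remains.

Step 3: Verify this is maximum:
  Matching size 5 = min(|L|, |R|) = min(5, 6), which is an upper bound, so this matching is maximum.

Maximum matching: {(1,8), (2,6), (3,7), (4,9), (5,11)}
Size: 5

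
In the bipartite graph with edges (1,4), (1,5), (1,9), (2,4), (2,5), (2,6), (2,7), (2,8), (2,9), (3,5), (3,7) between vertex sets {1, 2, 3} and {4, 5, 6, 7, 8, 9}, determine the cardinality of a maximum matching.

Step 1: List the neighbors of each left vertex:
  1: 4, 5, 9
  2: 4, 5, 6, 7, 8, 9
  3: 5, 7

Step 2: Greedily match left vertices, then look for augmenting paths:
  Match 1 -- 4
  Match 2 -- 5
  Match 3 -- 7
  No augmenting path remains.

Step 3: Verify this is maximum:
  Matching size 3 = min(|L|, |R|) = min(3, 6), which is an upper bound, so this matching is maximum.

Maximum matching: {(1,4), (2,5), (3,7)}
Size: 3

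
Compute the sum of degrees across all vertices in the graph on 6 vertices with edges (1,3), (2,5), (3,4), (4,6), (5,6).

Step 1: Count edges incident to each vertex:
  deg(1) = 1 (neighbors: 3)
  deg(2) = 1 (neighbors: 5)
  deg(3) = 2 (neighbors: 1, 4)
  deg(4) = 2 (neighbors: 3, 6)
  deg(5) = 2 (neighbors: 2, 6)
  deg(6) = 2 (neighbors: 4, 5)

Step 2: Sum all degrees:
  1 + 1 + 2 + 2 + 2 + 2 = 10

Verification: sum of degrees = 2 * |E| = 2 * 5 = 10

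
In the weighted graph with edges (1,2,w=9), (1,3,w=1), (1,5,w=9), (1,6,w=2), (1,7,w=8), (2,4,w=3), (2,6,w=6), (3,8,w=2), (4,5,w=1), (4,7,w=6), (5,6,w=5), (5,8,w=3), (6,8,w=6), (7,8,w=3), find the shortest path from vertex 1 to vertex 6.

Step 1: Build adjacency list with weights:
  1: 2(w=9), 3(w=1), 5(w=9), 6(w=2), 7(w=8)
  2: 1(w=9), 4(w=3), 6(w=6)
  3: 1(w=1), 8(w=2)
  4: 2(w=3), 5(w=1), 7(w=6)
  5: 1(w=9), 4(w=1), 6(w=5), 8(w=3)
  6: 1(w=2), 2(w=6), 5(w=5), 8(w=6)
  7: 1(w=8), 4(w=6), 8(w=3)
  8: 3(w=2), 5(w=3), 6(w=6), 7(w=3)

Step 2: Apply Dijkstra's algorithm from vertex 1:
  Visit vertex 1 (distance=0)
    Update dist[2] = 9
    Update dist[3] = 1
    Update dist[5] = 9
    Update dist[6] = 2
    Update dist[7] = 8
  Visit vertex 3 (distance=1)
    Update dist[8] = 3
  Visit vertex 6 (distance=2)
    Update dist[2] = 8
    Update dist[5] = 7

Step 3: Shortest path: 1 -> 6
Total weight: 2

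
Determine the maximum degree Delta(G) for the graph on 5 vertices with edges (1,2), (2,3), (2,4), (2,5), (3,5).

Step 1: Count edges incident to each vertex:
  deg(1) = 1 (neighbors: 2)
  deg(2) = 4 (neighbors: 1, 3, 4, 5)
  deg(3) = 2 (neighbors: 2, 5)
  deg(4) = 1 (neighbors: 2)
  deg(5) = 2 (neighbors: 2, 3)

Step 2: Find maximum:
  max(1, 4, 2, 1, 2) = 4 (vertex 2)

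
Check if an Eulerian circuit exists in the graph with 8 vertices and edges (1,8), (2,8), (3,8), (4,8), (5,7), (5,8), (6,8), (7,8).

Step 1: Find the degree of each vertex:
  deg(1) = 1
  deg(2) = 1
  deg(3) = 1
  deg(4) = 1
  deg(5) = 2
  deg(6) = 1
  deg(7) = 2
  deg(8) = 7

Step 2: Count vertices with odd degree:
  Odd-degree vertices: 1, 2, 3, 4, 6, 8 (6 total)

Step 3: Apply Euler's theorem:
  - Eulerian circuit exists iff graph is connected and all vertices have even degree
  - Eulerian path exists iff graph is connected and has 0 or 2 odd-degree vertices

Graph has 6 odd-degree vertices (need 0 or 2).
Neither Eulerian path nor Eulerian circuit exists.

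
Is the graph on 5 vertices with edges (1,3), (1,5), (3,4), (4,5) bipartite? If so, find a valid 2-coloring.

Step 1: Attempt 2-coloring using BFS:
  Start at vertex 1, assign color 0
  Color vertex 3 with color 1 (neighbor of 1)
  Color vertex 5 with color 1 (neighbor of 1)
  Color vertex 4 with color 0 (neighbor of 3)
  Start new component at vertex 2, assign color 0

Step 2: 2-coloring succeeded. No conflicts found.
  Set A (color 0): {1, 2, 4}
  Set B (color 1): {3, 5}

The graph is bipartite with partition {1, 2, 4}, {3, 5}.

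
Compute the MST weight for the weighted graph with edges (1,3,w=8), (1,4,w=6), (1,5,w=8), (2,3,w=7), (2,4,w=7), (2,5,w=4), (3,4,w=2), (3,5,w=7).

Apply Kruskal's algorithm (sort edges by weight, add if no cycle):

Sorted edges by weight:
  (3,4) w=2
  (2,5) w=4
  (1,4) w=6
  (2,4) w=7
  (2,3) w=7
  (3,5) w=7
  (1,3) w=8
  (1,5) w=8

Add edge (3,4) w=2 -- no cycle. Running total: 2
Add edge (2,5) w=4 -- no cycle. Running total: 6
Add edge (1,4) w=6 -- no cycle. Running total: 12
Add edge (2,4) w=7 -- no cycle. Running total: 19

MST edges: (3,4,w=2), (2,5,w=4), (1,4,w=6), (2,4,w=7)
Total MST weight: 2 + 4 + 6 + 7 = 19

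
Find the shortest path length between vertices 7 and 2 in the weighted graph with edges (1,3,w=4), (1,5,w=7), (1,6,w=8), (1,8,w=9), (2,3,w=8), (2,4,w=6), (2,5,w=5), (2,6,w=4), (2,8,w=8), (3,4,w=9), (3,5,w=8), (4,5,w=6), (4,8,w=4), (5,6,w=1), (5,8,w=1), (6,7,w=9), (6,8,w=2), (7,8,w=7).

Step 1: Build adjacency list with weights:
  1: 3(w=4), 5(w=7), 6(w=8), 8(w=9)
  2: 3(w=8), 4(w=6), 5(w=5), 6(w=4), 8(w=8)
  3: 1(w=4), 2(w=8), 4(w=9), 5(w=8)
  4: 2(w=6), 3(w=9), 5(w=6), 8(w=4)
  5: 1(w=7), 2(w=5), 3(w=8), 4(w=6), 6(w=1), 8(w=1)
  6: 1(w=8), 2(w=4), 5(w=1), 7(w=9), 8(w=2)
  7: 6(w=9), 8(w=7)
  8: 1(w=9), 2(w=8), 4(w=4), 5(w=1), 6(w=2), 7(w=7)

Step 2: Apply Dijkstra's algorithm from vertex 7:
  Visit vertex 7 (distance=0)
    Update dist[6] = 9
    Update dist[8] = 7
  Visit vertex 8 (distance=7)
    Update dist[1] = 16
    Update dist[2] = 15
    Update dist[4] = 11
    Update dist[5] = 8
  Visit vertex 5 (distance=8)
    Update dist[1] = 15
    Update dist[2] = 13
    Update dist[3] = 16
  Visit vertex 6 (distance=9)
  Visit vertex 4 (distance=11)
  Visit vertex 2 (distance=13)

Step 3: Shortest path: 7 -> 6 -> 2
Total weight: 9 + 4 = 13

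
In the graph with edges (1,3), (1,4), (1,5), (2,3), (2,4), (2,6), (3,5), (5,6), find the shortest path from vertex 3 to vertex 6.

Step 1: Build adjacency list:
  1: 3, 4, 5
  2: 3, 4, 6
  3: 1, 2, 5
  4: 1, 2
  5: 1, 3, 6
  6: 2, 5

Step 2: BFS from vertex 3 to find shortest path to 6:
  vertex 1 reached at distance 1
  vertex 2 reached at distance 1
  vertex 5 reached at distance 1
  vertex 4 reached at distance 2
  vertex 6 reached at distance 2

Step 3: Shortest path: 3 -> 2 -> 6
Path length: 2 edges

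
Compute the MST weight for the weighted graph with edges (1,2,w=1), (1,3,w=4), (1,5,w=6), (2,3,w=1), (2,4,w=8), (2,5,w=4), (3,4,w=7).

Apply Kruskal's algorithm (sort edges by weight, add if no cycle):

Sorted edges by weight:
  (1,2) w=1
  (2,3) w=1
  (1,3) w=4
  (2,5) w=4
  (1,5) w=6
  (3,4) w=7
  (2,4) w=8

Add edge (1,2) w=1 -- no cycle. Running total: 1
Add edge (2,3) w=1 -- no cycle. Running total: 2
Skip edge (1,3) w=4 -- would create cycle
Add edge (2,5) w=4 -- no cycle. Running total: 6
Skip edge (1,5) w=6 -- would create cycle
Add edge (3,4) w=7 -- no cycle. Running total: 13

MST edges: (1,2,w=1), (2,3,w=1), (2,5,w=4), (3,4,w=7)
Total MST weight: 1 + 1 + 4 + 7 = 13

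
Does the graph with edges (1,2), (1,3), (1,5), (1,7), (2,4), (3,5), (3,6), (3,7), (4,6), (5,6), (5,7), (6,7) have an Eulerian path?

Step 1: Find the degree of each vertex:
  deg(1) = 4
  deg(2) = 2
  deg(3) = 4
  deg(4) = 2
  deg(5) = 4
  deg(6) = 4
  deg(7) = 4

Step 2: Count vertices with odd degree:
  All vertices have even degree (0 odd-degree vertices)

Step 3: Apply Euler's theorem:
  - Eulerian circuit exists iff graph is connected and all vertices have even degree
  - Eulerian path exists iff graph is connected and has 0 or 2 odd-degree vertices

Graph is connected with 0 odd-degree vertices.
Both Eulerian circuit and Eulerian path exist.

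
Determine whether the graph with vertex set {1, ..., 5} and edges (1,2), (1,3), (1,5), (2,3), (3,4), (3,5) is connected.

Step 1: Build adjacency list from edges:
  1: 2, 3, 5
  2: 1, 3
  3: 1, 2, 4, 5
  4: 3
  5: 1, 3

Step 2: Run BFS/DFS from vertex 1:
  Visited: {1, 2, 3, 5, 4}
  Reached 5 of 5 vertices

Step 3: All 5 vertices reached from vertex 1, so the graph is connected.
Answer: Yes, the graph is connected.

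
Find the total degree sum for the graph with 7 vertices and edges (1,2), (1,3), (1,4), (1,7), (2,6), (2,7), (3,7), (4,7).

Step 1: Count edges incident to each vertex:
  deg(1) = 4 (neighbors: 2, 3, 4, 7)
  deg(2) = 3 (neighbors: 1, 6, 7)
  deg(3) = 2 (neighbors: 1, 7)
  deg(4) = 2 (neighbors: 1, 7)
  deg(5) = 0 (neighbors: none)
  deg(6) = 1 (neighbors: 2)
  deg(7) = 4 (neighbors: 1, 2, 3, 4)

Step 2: Sum all degrees:
  4 + 3 + 2 + 2 + 0 + 1 + 4 = 16

Verification: sum of degrees = 2 * |E| = 2 * 8 = 16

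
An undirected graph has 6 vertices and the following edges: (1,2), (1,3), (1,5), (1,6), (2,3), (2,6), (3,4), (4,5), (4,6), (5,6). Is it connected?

Step 1: Build adjacency list from edges:
  1: 2, 3, 5, 6
  2: 1, 3, 6
  3: 1, 2, 4
  4: 3, 5, 6
  5: 1, 4, 6
  6: 1, 2, 4, 5

Step 2: Run BFS/DFS from vertex 1:
  Visited: {1, 2, 3, 5, 6, 4}
  Reached 6 of 6 vertices

Step 3: All 6 vertices reached from vertex 1, so the graph is connected.
Answer: Yes, the graph is connected.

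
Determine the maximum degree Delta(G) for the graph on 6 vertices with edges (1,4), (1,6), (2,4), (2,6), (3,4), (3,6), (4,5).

Step 1: Count edges incident to each vertex:
  deg(1) = 2 (neighbors: 4, 6)
  deg(2) = 2 (neighbors: 4, 6)
  deg(3) = 2 (neighbors: 4, 6)
  deg(4) = 4 (neighbors: 1, 2, 3, 5)
  deg(5) = 1 (neighbors: 4)
  deg(6) = 3 (neighbors: 1, 2, 3)

Step 2: Find maximum:
  max(2, 2, 2, 4, 1, 3) = 4 (vertex 4)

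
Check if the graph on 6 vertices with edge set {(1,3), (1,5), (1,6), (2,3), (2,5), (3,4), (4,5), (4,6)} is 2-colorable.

Step 1: Attempt 2-coloring using BFS:
  Start at vertex 1, assign color 0
  Color vertex 3 with color 1 (neighbor of 1)
  Color vertex 5 with color 1 (neighbor of 1)
  Color vertex 6 with color 1 (neighbor of 1)
  Color vertex 2 with color 0 (neighbor of 3)
  Color vertex 4 with color 0 (neighbor of 3)

Step 2: 2-coloring succeeded. No conflicts found.
  Set A (color 0): {1, 2, 4}
  Set B (color 1): {3, 5, 6}

The graph is bipartite with partition {1, 2, 4}, {3, 5, 6}.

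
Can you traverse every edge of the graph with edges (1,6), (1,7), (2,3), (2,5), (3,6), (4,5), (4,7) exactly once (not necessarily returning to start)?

Step 1: Find the degree of each vertex:
  deg(1) = 2
  deg(2) = 2
  deg(3) = 2
  deg(4) = 2
  deg(5) = 2
  deg(6) = 2
  deg(7) = 2

Step 2: Count vertices with odd degree:
  All vertices have even degree (0 odd-degree vertices)

Step 3: Apply Euler's theorem:
  - Eulerian circuit exists iff graph is connected and all vertices have even degree
  - Eulerian path exists iff graph is connected and has 0 or 2 odd-degree vertices

Graph is connected with 0 odd-degree vertices.
Both Eulerian circuit and Eulerian path exist.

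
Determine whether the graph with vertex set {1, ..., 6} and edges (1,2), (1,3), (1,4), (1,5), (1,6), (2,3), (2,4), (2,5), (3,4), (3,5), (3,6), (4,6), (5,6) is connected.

Step 1: Build adjacency list from edges:
  1: 2, 3, 4, 5, 6
  2: 1, 3, 4, 5
  3: 1, 2, 4, 5, 6
  4: 1, 2, 3, 6
  5: 1, 2, 3, 6
  6: 1, 3, 4, 5

Step 2: Run BFS/DFS from vertex 1:
  Visited: {1, 2, 3, 4, 5, 6}
  Reached 6 of 6 vertices

Step 3: All 6 vertices reached from vertex 1, so the graph is connected.
Answer: Yes, the graph is connected.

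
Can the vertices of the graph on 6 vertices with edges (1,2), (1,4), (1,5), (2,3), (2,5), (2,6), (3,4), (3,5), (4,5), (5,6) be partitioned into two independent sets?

Step 1: Attempt 2-coloring using BFS:
  Start at vertex 1, assign color 0
  Color vertex 2 with color 1 (neighbor of 1)
  Color vertex 4 with color 1 (neighbor of 1)
  Color vertex 5 with color 1 (neighbor of 1)
  Color vertex 3 with color 0 (neighbor of 2)

Step 2: Conflict found! Vertices 2 and 5 are adjacent but have the same color.
This means the graph contains an odd cycle.

The graph is NOT bipartite.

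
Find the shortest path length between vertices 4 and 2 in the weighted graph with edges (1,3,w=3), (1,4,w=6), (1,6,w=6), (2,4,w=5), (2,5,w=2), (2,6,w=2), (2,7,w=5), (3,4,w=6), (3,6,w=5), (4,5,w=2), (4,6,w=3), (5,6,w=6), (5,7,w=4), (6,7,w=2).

Step 1: Build adjacency list with weights:
  1: 3(w=3), 4(w=6), 6(w=6)
  2: 4(w=5), 5(w=2), 6(w=2), 7(w=5)
  3: 1(w=3), 4(w=6), 6(w=5)
  4: 1(w=6), 2(w=5), 3(w=6), 5(w=2), 6(w=3)
  5: 2(w=2), 4(w=2), 6(w=6), 7(w=4)
  6: 1(w=6), 2(w=2), 3(w=5), 4(w=3), 5(w=6), 7(w=2)
  7: 2(w=5), 5(w=4), 6(w=2)

Step 2: Apply Dijkstra's algorithm from vertex 4:
  Visit vertex 4 (distance=0)
    Update dist[1] = 6
    Update dist[2] = 5
    Update dist[3] = 6
    Update dist[5] = 2
    Update dist[6] = 3
  Visit vertex 5 (distance=2)
    Update dist[2] = 4
    Update dist[7] = 6
  Visit vertex 6 (distance=3)
    Update dist[7] = 5
  Visit vertex 2 (distance=4)

Step 3: Shortest path: 4 -> 5 -> 2
Total weight: 2 + 2 = 4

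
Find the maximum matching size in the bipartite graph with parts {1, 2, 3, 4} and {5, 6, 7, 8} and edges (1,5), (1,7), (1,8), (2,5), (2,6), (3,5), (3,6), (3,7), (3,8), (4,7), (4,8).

Step 1: List the neighbors of each left vertex:
  1: 5, 7, 8
  2: 5, 6
  3: 5, 6, 7, 8
  4: 7, 8

Step 2: Greedily match left vertices, then look for augmenting paths:
  Match 1 -- 5
  Match 2 -- 6
  Match 3 -- 7
  Match 4 -- 8
  No augmenting path remains.

Step 3: Verify this is maximum:
  Matching size 4 = min(|L|, |R|) = min(4, 4), which is an upper bound, so this matching is maximum.

Maximum matching: {(1,5), (2,6), (3,7), (4,8)}
Size: 4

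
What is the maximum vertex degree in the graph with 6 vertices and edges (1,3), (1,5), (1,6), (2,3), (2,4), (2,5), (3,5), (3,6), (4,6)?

Step 1: Count edges incident to each vertex:
  deg(1) = 3 (neighbors: 3, 5, 6)
  deg(2) = 3 (neighbors: 3, 4, 5)
  deg(3) = 4 (neighbors: 1, 2, 5, 6)
  deg(4) = 2 (neighbors: 2, 6)
  deg(5) = 3 (neighbors: 1, 2, 3)
  deg(6) = 3 (neighbors: 1, 3, 4)

Step 2: Find maximum:
  max(3, 3, 4, 2, 3, 3) = 4 (vertex 3)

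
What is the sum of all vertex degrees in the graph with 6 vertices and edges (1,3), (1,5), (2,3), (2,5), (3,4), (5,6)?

Step 1: Count edges incident to each vertex:
  deg(1) = 2 (neighbors: 3, 5)
  deg(2) = 2 (neighbors: 3, 5)
  deg(3) = 3 (neighbors: 1, 2, 4)
  deg(4) = 1 (neighbors: 3)
  deg(5) = 3 (neighbors: 1, 2, 6)
  deg(6) = 1 (neighbors: 5)

Step 2: Sum all degrees:
  2 + 2 + 3 + 1 + 3 + 1 = 12

Verification: sum of degrees = 2 * |E| = 2 * 6 = 12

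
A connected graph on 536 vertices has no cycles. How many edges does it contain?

A tree on n vertices always has exactly n - 1 edges.
For n = 536: edges = 536 - 1 = 535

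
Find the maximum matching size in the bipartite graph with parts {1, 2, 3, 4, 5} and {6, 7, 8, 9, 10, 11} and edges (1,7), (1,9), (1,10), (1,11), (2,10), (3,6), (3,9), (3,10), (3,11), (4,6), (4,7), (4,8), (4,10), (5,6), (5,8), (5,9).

Step 1: List the neighbors of each left vertex:
  1: 7, 9, 10, 11
  2: 10
  3: 6, 9, 10, 11
  4: 6, 7, 8, 10
  5: 6, 8, 9

Step 2: Greedily match left vertices, then look for augmenting paths:
  Match 1 -- 7
  Match 2 -- 10
  Match 3 -- 6
  Match 4 -- 8
  Match 5 -- 9
  No augmenting path remains.

Step 3: Verify this is maximum:
  Matching size 5 = min(|L|, |R|) = min(5, 6), which is an upper bound, so this matching is maximum.

Maximum matching: {(1,7), (2,10), (3,6), (4,8), (5,9)}
Size: 5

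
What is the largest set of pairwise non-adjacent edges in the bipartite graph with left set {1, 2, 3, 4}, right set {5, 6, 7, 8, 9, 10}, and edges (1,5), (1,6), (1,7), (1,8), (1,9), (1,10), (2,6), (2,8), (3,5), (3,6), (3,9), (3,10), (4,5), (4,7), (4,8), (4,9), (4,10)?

Step 1: List the neighbors of each left vertex:
  1: 5, 6, 7, 8, 9, 10
  2: 6, 8
  3: 5, 6, 9, 10
  4: 5, 7, 8, 9, 10

Step 2: Greedily match left vertices, then look for augmenting paths:
  Match 1 -- 5
  Match 2 -- 6
  Match 3 -- 9
  Match 4 -- 7
  No augmenting path remains.

Step 3: Verify this is maximum:
  Matching size 4 = min(|L|, |R|) = min(4, 6), which is an upper bound, so this matching is maximum.

Maximum matching: {(1,5), (2,6), (3,9), (4,7)}
Size: 4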